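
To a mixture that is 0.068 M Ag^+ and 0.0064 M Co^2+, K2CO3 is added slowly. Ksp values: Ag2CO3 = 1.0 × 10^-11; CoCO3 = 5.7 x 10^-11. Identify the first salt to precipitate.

Ag2CO3

Each salt begins to precipitate when Q = Ksp, i.e. when [CO3^2-] reaches its threshold.
For Ag2CO3: 1.0 × 10^-11 = (0.068)^2 × [CO3^2-]  ⇒  [CO3^2-] = 2.2 x 10^-9 M.
For CoCO3: 5.7 x 10^-11 = 0.0064 × [CO3^2-]  ⇒  [CO3^2-] = 8.9 × 10^-9 M.
The salt with the lower threshold [CO3^2-] precipitates first: Ag2CO3.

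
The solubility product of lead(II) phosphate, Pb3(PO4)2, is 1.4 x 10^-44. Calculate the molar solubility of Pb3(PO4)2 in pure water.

s = 6.6 × 10^-10 M

Pb3(PO4)2(s) <=> 3 Pb^2+(aq) + 2 PO4^3-(aq)
Ksp = [Pb^2+]^3[PO4^3-]^2
For each mole of Pb3(PO4)2 that dissolves: [Pb^2+] = 3s, [PO4^3-] = 2s.
So Ksp = (3s)^3 × (2s)^2 = 108s^5
Solving, s = (1.4 x 10^-44/108)^(1/5) = 6.6 x 10^-10 M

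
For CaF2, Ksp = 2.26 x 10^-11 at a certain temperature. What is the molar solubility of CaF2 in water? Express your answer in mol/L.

1.78 × 10^-4 M

CaF2(s) ⇌ Ca^2+ + 2 F^-
Ksp = [Ca^2+][F^-]^2
For each mole of CaF2 that dissolves: [Ca^2+] = s, [F^-] = 2s.
Ksp = s(2s)^2 = 4s^3
s^3 = 2.26 x 10^-11 / 4, so s = 1.78 x 10^-4 M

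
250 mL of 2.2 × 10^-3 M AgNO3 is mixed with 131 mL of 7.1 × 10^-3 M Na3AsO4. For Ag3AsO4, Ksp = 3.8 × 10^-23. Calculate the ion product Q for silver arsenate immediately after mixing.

7.3 × 10^-12

Total volume = 250 + 131 = 381 mL.
[Ag^+] = 2.2 x 10^-3 × (250/381) = 1.44 × 10^-3 M
[AsO4^3-] = 7.1 x 10^-3 × (131/381) = 2.44 x 10^-3 M
Ag3AsO4(s) ⇌ 3 Ag^+(aq) + AsO4^3-(aq), so Q = [Ag^+]^3[AsO4^3-]
Q = (1.44 x 10^-3)^3(2.44 × 10^-3) = 7.3 x 10^-12
Q > Ksp, so Ag3AsO4 will precipitate.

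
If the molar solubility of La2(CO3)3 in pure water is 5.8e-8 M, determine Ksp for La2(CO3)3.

La2(CO3)3(s) <=> 2 La^3+ + 3 CO3^2-
With molar solubility s: [La^3+] = 2s, [CO3^2-] = 3s.
Ksp = [La^3+]^2[CO3^2-]^3
Ksp = (2s)^2(3s)^3 = 108s^5
With s = 5.8 × 10^-8: Ksp = 7.1 × 10^-35

Ksp ≈ 7.1 × 10^-35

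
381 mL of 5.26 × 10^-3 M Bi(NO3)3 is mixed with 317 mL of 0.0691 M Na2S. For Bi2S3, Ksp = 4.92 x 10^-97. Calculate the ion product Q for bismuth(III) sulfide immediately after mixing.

Total volume = 381 + 317 = 698 mL.
[Bi^3+] = 5.26 x 10^-3 × (381/698) = 2.871 × 10^-3 M
[S^2-] = 6.91 × 10^-2 × (317/698) = 3.138 x 10^-2 M
Bi2S3(s) <=> 2 Bi^3+(aq) + 3 S^2-(aq), so Q = [Bi^3+]^2[S^2-]^3
Q = (2.871 x 10^-3)^2(3.138 × 10^-2)^3 = 2.55 × 10^-10
Q > Ksp, so Bi2S3 will precipitate.

2.55 × 10^-10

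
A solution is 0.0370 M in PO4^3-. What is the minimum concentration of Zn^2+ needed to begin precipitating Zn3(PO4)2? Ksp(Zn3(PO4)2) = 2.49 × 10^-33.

[Zn^2+] = 1.22e-10 M

Zn3(PO4)2(s) <=> 3 Zn^2+ + 2 PO4^3-
Ksp = [Zn^2+]^3[PO4^3-]^2
Precipitation begins when Q = Ksp. With [PO4^3-] = 0.0370 M:
2.49 × 10^-33 = (0.0370)^2 × [Zn^2+]^3
[Zn^2+] = (2.49 × 10^-33 / 1.369 × 10^-3)^(1/3) = 1.22 × 10^-10 M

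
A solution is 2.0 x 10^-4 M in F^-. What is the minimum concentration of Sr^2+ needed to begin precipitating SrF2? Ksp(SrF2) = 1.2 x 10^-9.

[Sr^2+] = 0.030 M

SrF2(s) ⇌ Sr^2+(aq) + 2 F^-(aq)
Ksp = [Sr^2+][F^-]^2
Precipitation begins when Q = Ksp. With [F^-] = 2.0 x 10^-4 M:
1.2 x 10^-9 = (2.0 x 10^-4)^2 × [Sr^2+]
[Sr^2+] = (1.2 x 10^-9 / 4.00 × 10^-8) = 3.0 × 10^-2 M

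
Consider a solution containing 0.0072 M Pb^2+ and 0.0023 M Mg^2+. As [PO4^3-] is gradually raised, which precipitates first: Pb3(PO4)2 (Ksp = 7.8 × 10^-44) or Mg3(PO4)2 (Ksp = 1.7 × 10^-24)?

Pb3(PO4)2

Precipitation of each salt starts when its ion product equals its Ksp.
For Pb3(PO4)2: 7.8 × 10^-44 = (0.0072)^3 × [PO4^3-]^2  ⇒  [PO4^3-] = 4.6 x 10^-19 M.
For Mg3(PO4)2: 1.7 × 10^-24 = (0.0023)^3 × [PO4^3-]^2  ⇒  [PO4^3-] = 1.2 × 10^-8 M.
The salt with the lower threshold [PO4^3-] precipitates first: Pb3(PO4)2.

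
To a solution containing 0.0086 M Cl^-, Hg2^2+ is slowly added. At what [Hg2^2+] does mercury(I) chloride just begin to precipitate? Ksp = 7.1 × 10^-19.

Hg2Cl2(s) ⇌ Hg2^2+(aq) + 2 Cl^-(aq)
Ksp = [Hg2^2+][Cl^-]^2
Precipitation begins when Q = Ksp. With [Cl^-] = 0.0086 M:
7.1 × 10^-19 = (0.0086)^2 × [Hg2^2+]
[Hg2^2+] = (7.1 × 10^-19 / 7.40 × 10^-5) = 9.6 × 10^-15 M

[Hg2^2+] ≈ 9.6e-15 M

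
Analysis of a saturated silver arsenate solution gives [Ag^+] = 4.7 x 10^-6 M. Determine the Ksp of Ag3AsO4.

Ag3AsO4(s) ⇌ 3 Ag^+(aq) + AsO4^3-(aq)
Stoichiometry gives [AsO4^3-] = (1/3)[Ag^+] = 1.57 × 10^-6 M.
Ksp = [Ag^+]^3[AsO4^3-]
Ksp = (4.7 × 10^-6)^3 × 1.57 x 10^-6 = 1.6 × 10^-22

1.6 x 10^-22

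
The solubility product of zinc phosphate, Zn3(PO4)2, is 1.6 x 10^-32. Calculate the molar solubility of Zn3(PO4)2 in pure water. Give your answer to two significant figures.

Zn3(PO4)2(s) <=> 3 Zn^2+(aq) + 2 PO4^3-(aq)
Ksp = [Zn^2+]^3[PO4^3-]^2
For each mole of Zn3(PO4)2 that dissolves: [Zn^2+] = 3s, [PO4^3-] = 2s.
Ksp = (3s)^3(2s)^2 = 108s^5
Solving, s = (1.6 x 10^-32/108)^(1/5) = 1.7 × 10^-7 M

1.7e-7 M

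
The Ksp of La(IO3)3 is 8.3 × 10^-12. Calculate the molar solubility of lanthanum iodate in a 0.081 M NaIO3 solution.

La(IO3)3(s) <=> La^3+ + 3 IO3^-
Ksp = [La^3+][IO3^-]^3
Let s be the molar solubility in this solution. [La^3+] = s, [IO3^-] = 0.081 + 3s ≈ 0.081 (common-ion effect: IO3^- is already 0.081 M).
Ksp ≈ s × (0.081)^3
s = 1.6 × 10^-8 M
Check: 3s = 4.7 x 10^-8 ≪ 0.081, so the approximation is valid.

s = 1.6e-8 M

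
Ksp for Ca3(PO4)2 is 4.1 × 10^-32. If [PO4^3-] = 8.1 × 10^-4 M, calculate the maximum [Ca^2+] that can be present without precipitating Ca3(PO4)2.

Ca3(PO4)2(s) ⇌ 3 Ca^2+(aq) + 2 PO4^3-(aq)
Ksp = [Ca^2+]^3[PO4^3-]^2
Precipitation begins when Q = Ksp. With [PO4^3-] = 8.1 × 10^-4 M:
4.1 × 10^-32 = (8.1 × 10^-4)^2 × [Ca^2+]^3
[Ca^2+] = (4.1 × 10^-32 / 6.56 x 10^-7)^(1/3) = 4.0 × 10^-9 M

4.0 × 10^-9 M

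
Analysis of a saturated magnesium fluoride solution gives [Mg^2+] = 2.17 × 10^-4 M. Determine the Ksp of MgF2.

MgF2(s) <=> Mg^2+(aq) + 2 F^-(aq)
Stoichiometry gives [F^-] = (2/1)[Mg^2+] = 4.340 × 10^-4 M.
Ksp = [Mg^2+][F^-]^2
Ksp = 2.17 x 10^-4 × (4.340 x 10^-4)^2 = 4.09 × 10^-11

Ksp ≈ 4.09 x 10^-11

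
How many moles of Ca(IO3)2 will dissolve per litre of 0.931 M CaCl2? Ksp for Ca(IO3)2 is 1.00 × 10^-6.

s = 5.18 × 10^-4 M

Ca(IO3)2(s) ⇌ Ca^2+ + 2 IO3^-
Ksp = [Ca^2+][IO3^-]^2
Let s be the molar solubility in this solution. [Ca^2+] = 0.931 + s ≈ 0.931, [IO3^-] = 2s (Ksp is small, so little additional dissolves).
Ksp ≈ 0.931 × (2s)^2
s = 5.18 x 10^-4 M
Check: s = 5.2 × 10^-4 ≪ 0.931, so the approximation is valid.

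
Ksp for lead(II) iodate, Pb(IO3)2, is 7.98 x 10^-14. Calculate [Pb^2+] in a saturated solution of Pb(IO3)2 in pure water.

2.71e-5 M

Pb(IO3)2(s) <=> Pb^2+(aq) + 2 IO3^-(aq)
Ksp = [Pb^2+][IO3^-]^2
Let s = molar solubility. Then [Pb^2+] = s and [IO3^-] = 2s.
So Ksp = s × (2s)^2 = 4s^3
s^3 = 7.98 x 10^-14 / 4, so s = 2.712 × 10^-5 M
[Pb^2+] = s = 2.71 x 10^-5 M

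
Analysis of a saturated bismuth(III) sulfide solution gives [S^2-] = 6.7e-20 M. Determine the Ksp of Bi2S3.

6.0 × 10^-97

Bi2S3(s) <=> 2 Bi^3+ + 3 S^2-
Stoichiometry gives [Bi^3+] = (2/3)[S^2-] = 4.47 × 10^-20 M.
Ksp = [Bi^3+]^2[S^2-]^3
Ksp = (4.47 × 10^-20)^2 × (6.7 x 10^-20)^3 = 6.0 × 10^-97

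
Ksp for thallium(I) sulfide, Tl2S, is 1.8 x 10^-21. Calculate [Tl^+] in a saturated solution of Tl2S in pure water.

Tl2S(s) ⇌ 2 Tl^+(aq) + S^2-(aq)
Ksp = [Tl^+]^2[S^2-]
With molar solubility s: [Tl^+] = 2s, [S^2-] = s.
Substituting: Ksp = (2s)^2s = 4s^3
s^3 = 1.8 x 10^-21 / 4, so s = 7.66 × 10^-8 M
[Tl^+] = 2s = 1.5 × 10^-7 M

[Tl^+] ≈ 1.5e-7 M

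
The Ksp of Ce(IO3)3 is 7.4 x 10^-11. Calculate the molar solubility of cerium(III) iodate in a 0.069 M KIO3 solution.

Ce(IO3)3(s) ⇌ Ce^3+(aq) + 3 IO3^-(aq)
Ksp = [Ce^3+][IO3^-]^3
Let s be the molar solubility in this solution. [Ce^3+] = s, [IO3^-] = 0.069 + 3s ≈ 0.069 (common-ion effect: IO3^- is already 0.069 M).
Ksp ≈ s × (0.069)^3
s = 2.3 × 10^-7 M
Check: 3s = 6.8 × 10^-7 ≪ 0.069, so the approximation is valid.

2.3e-7 M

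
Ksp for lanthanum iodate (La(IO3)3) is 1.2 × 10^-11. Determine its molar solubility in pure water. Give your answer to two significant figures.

8.2e-4 M

La(IO3)3(s) ⇌ La^3+(aq) + 3 IO3^-(aq)
Ksp = [La^3+][IO3^-]^3
Let s = molar solubility. Then [La^3+] = s and [IO3^-] = 3s.
Substituting: Ksp = s(3s)^3 = 27s^4
s^4 = 1.2 × 10^-11 / 27, so s = 8.2 × 10^-4 M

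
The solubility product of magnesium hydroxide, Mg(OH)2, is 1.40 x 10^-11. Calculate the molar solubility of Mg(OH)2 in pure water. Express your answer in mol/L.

s = 1.52 x 10^-4 M

Mg(OH)2(s) <=> Mg^2+ + 2 OH^-
Ksp = [Mg^2+][OH^-]^2
If s mol/L of Mg(OH)2 dissolves, [Mg^2+] = s and [OH^-] = 2s.
Ksp = s(2s)^2 = 4s^3
s^3 = 1.40 x 10^-11 / 4, so s = 1.52 × 10^-4 M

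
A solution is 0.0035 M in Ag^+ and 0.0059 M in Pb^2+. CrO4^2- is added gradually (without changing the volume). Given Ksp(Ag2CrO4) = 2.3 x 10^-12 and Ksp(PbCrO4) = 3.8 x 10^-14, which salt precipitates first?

PbCrO4

Each salt begins to precipitate when Q = Ksp, i.e. when [CrO4^2-] reaches its threshold.
For Ag2CrO4: 2.3 x 10^-12 = (0.0035)^2 × [CrO4^2-]  ⇒  [CrO4^2-] = 1.9 × 10^-7 M.
For PbCrO4: 3.8 x 10^-14 = 0.0059 × [CrO4^2-]  ⇒  [CrO4^2-] = 6.4 x 10^-12 M.
The salt with the lower threshold [CrO4^2-] precipitates first: PbCrO4.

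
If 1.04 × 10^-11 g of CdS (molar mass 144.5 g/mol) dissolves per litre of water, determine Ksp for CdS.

Molar solubility s = (1.04 × 10^-11 g/L) / (144.5 g/mol) = 7.197 x 10^-14 M.
CdS(s) <=> Cd^2+(aq) + S^2-(aq)
With molar solubility s: [Cd^2+] = s, [S^2-] = s.
Ksp = [Cd^2+][S^2-]
Ksp = s × s = s^2
Ksp = (7.197 × 10^-14)^2 = 5.18 × 10^-27

Ksp = 5.18e-27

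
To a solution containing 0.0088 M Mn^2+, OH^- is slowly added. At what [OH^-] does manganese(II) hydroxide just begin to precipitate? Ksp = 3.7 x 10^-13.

Mn(OH)2(s) ⇌ Mn^2+(aq) + 2 OH^-(aq)
Ksp = [Mn^2+][OH^-]^2
Precipitation begins when Q = Ksp. With [Mn^2+] = 0.0088 M:
3.7 x 10^-13 = (0.0088) × [OH^-]^2
[OH^-] = (3.7 x 10^-13 / 8.8 × 10^-3)^(1/2) = 6.5 × 10^-6 M

6.5e-6 M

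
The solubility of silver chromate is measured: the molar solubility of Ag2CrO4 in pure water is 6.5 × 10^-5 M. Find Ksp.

Ksp = 1.1 × 10^-12

Ag2CrO4(s) <=> 2 Ag^+ + CrO4^2-
For each mole of Ag2CrO4 that dissolves: [Ag^+] = 2s, [CrO4^2-] = s.
Ksp = [Ag^+]^2[CrO4^2-]
Substituting: Ksp = (2s)^2s = 4s^3
With s = 6.5 x 10^-5: Ksp = 1.1 x 10^-12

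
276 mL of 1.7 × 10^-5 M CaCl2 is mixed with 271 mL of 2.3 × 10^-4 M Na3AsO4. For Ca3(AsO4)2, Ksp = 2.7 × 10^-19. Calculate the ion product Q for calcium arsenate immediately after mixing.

Total volume = 276 + 271 = 547 mL.
[Ca^2+] = 1.7 x 10^-5 × (276/547) = 8.58 × 10^-6 M
[AsO4^3-] = 2.3 × 10^-4 × (271/547) = 1.14 × 10^-4 M
Ca3(AsO4)2(s) ⇌ 3 Ca^2+(aq) + 2 AsO4^3-(aq), so Q = [Ca^2+]^3[AsO4^3-]^2
Q = (8.58 × 10^-6)^3(1.14 × 10^-4)^2 = 8.2 × 10^-24
Q < Ksp, so no precipitate of Ca3(AsO4)2 forms.

Q = 8.2 × 10^-24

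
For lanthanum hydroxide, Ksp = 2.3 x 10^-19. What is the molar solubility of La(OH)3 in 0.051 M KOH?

La(OH)3(s) ⇌ La^3+(aq) + 3 OH^-(aq)
Ksp = [La^3+][OH^-]^3
If s mol/L dissolves here, [La^3+] = s, [OH^-] = 0.051 + 3s ≈ 0.051 (since OH^- from KOH dominates).
Ksp ≈ s × (0.051)^3
s = 1.7 x 10^-15 M
Check: 3s = 5.2 × 10^-15 ≪ 0.051, so the approximation is valid.

s ≈ 1.7 × 10^-15 M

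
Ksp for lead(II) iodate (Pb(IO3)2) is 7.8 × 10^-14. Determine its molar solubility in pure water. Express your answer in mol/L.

s = 2.7e-5 M

Pb(IO3)2(s) ⇌ Pb^2+ + 2 IO3^-
Ksp = [Pb^2+][IO3^-]^2
For each mole of Pb(IO3)2 that dissolves: [Pb^2+] = s, [IO3^-] = 2s.
Ksp = s(2s)^2 = 4s^3
s = (7.8 × 10^-14 / 4)^(1/3) = 2.7 × 10^-5 M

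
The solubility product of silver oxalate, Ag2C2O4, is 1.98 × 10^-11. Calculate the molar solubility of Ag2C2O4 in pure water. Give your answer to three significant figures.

s ≈ 1.70 × 10^-4 M

Ag2C2O4(s) ⇌ 2 Ag^+ + C2O4^2-
Ksp = [Ag^+]^2[C2O4^2-]
Let s = molar solubility. Then [Ag^+] = 2s and [C2O4^2-] = s.
Substituting: Ksp = (2s)^2s = 4s^3
Solving, s = (1.98 × 10^-11/4)^(1/3) = 1.70 × 10^-4 M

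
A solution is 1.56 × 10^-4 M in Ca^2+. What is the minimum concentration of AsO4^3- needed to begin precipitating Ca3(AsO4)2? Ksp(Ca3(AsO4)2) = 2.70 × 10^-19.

2.67 × 10^-4 M

Ca3(AsO4)2(s) ⇌ 3 Ca^2+ + 2 AsO4^3-
Ksp = [Ca^2+]^3[AsO4^3-]^2
Precipitation begins when Q = Ksp. With [Ca^2+] = 1.56 × 10^-4 M:
2.70 × 10^-19 = (1.56 × 10^-4)^3 × [AsO4^3-]^2
[AsO4^3-] = (2.70 × 10^-19 / 3.796 x 10^-12)^(1/2) = 2.67 × 10^-4 M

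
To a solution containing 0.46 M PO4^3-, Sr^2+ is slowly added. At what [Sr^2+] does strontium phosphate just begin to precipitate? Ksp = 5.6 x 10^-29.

Sr3(PO4)2(s) ⇌ 3 Sr^2+ + 2 PO4^3-
Ksp = [Sr^2+]^3[PO4^3-]^2
Precipitation begins when Q = Ksp. With [PO4^3-] = 0.46 M:
5.6 x 10^-29 = (0.46)^2 × [Sr^2+]^3
[Sr^2+] = (5.6 x 10^-29 / 2.12 × 10^-1)^(1/3) = 6.4 × 10^-10 M

[Sr^2+] ≈ 6.4e-10 M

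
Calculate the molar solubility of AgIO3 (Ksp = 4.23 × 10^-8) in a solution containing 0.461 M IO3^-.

9.18e-8 M

AgIO3(s) <=> Ag^+ + IO3^-
Ksp = [Ag^+][IO3^-]
Let s = moles of AgIO3 that dissolve per litre. [Ag^+] = s, [IO3^-] = 0.461 + s ≈ 0.461 (common-ion effect: IO3^- is already 0.461 M).
Ksp ≈ s × 0.461
s = 9.18 × 10^-8 M
Check: s = 9.2 × 10^-8 ≪ 0.461, so the approximation is valid.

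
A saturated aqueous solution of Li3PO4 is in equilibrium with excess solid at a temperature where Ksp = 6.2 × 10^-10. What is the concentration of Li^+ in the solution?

[Li^+] ≈ 6.6e-3 M

Li3PO4(s) ⇌ 3 Li^+ + PO4^3-
Ksp = [Li^+]^3[PO4^3-]
Let s = molar solubility. Then [Li^+] = 3s and [PO4^3-] = s.
So Ksp = (3s)^3 × s = 27s^4
s^4 = 6.2 × 10^-10 / 27, so s = 2.19 × 10^-3 M
[Li^+] = 3s = 6.6 × 10^-3 M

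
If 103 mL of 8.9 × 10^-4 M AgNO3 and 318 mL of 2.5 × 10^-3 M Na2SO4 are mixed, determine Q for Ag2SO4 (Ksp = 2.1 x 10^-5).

Q ≈ 9.0 × 10^-11

Total volume = 103 + 318 = 421 mL.
[Ag^+] = 8.9 × 10^-4 × (103/421) = 2.18 × 10^-4 M
[SO4^2-] = 2.5 × 10^-3 × (318/421) = 1.89 x 10^-3 M
Ag2SO4(s) ⇌ 2 Ag^+ + SO4^2-, so Q = [Ag^+]^2[SO4^2-]
Q = (2.18 × 10^-4)^2(1.89 x 10^-3) = 9.0 × 10^-11
Q < Ksp, so no precipitate of Ag2SO4 forms.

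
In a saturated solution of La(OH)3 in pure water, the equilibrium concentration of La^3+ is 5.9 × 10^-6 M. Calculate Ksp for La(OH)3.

Ksp ≈ 3.3 × 10^-20

La(OH)3(s) <=> La^3+ + 3 OH^-
Stoichiometry gives [OH^-] = (3/1)[La^3+] = 1.77 × 10^-5 M.
Ksp = [La^3+][OH^-]^3
Ksp = 5.9 × 10^-6 × (1.77 × 10^-5)^3 = 3.3 x 10^-20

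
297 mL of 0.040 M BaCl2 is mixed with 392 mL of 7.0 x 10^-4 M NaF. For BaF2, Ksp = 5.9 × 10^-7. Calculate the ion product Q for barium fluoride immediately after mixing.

Total volume = 297 + 392 = 689 mL.
[Ba^2+] = 4.0 × 10^-2 × (297/689) = 1.72 x 10^-2 M
[F^-] = 7.0 × 10^-4 × (392/689) = 3.98 x 10^-4 M
BaF2(s) ⇌ Ba^2+ + 2 F^-, so Q = [Ba^2+][F^-]^2
Q = (1.72 × 10^-2)(3.98 x 10^-4)^2 = 2.7 x 10^-9
Q < Ksp, so no precipitate of BaF2 forms.

2.7 × 10^-9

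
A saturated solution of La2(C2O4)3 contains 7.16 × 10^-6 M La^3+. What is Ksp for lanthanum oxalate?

Ksp = 6.35e-26

La2(C2O4)3(s) <=> 2 La^3+ + 3 C2O4^2-
Stoichiometry gives [C2O4^2-] = (3/2)[La^3+] = 1.074 × 10^-5 M.
Ksp = [La^3+]^2[C2O4^2-]^3
Ksp = (7.16 x 10^-6)^2 × (1.074 × 10^-5)^3 = 6.35 x 10^-26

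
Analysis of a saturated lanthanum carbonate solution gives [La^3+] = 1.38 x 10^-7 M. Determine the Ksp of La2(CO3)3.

La2(CO3)3(s) <=> 2 La^3+ + 3 CO3^2-
Stoichiometry gives [CO3^2-] = (3/2)[La^3+] = 2.070 × 10^-7 M.
Ksp = [La^3+]^2[CO3^2-]^3
Ksp = (1.38 × 10^-7)^2 × (2.070 × 10^-7)^3 = 1.69 × 10^-34

1.69e-34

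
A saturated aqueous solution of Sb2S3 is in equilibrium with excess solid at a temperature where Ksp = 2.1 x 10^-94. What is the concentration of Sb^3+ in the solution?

Sb2S3(s) ⇌ 2 Sb^3+ + 3 S^2-
Ksp = [Sb^3+]^2[S^2-]^3
Let s = molar solubility. Then [Sb^3+] = 2s and [S^2-] = 3s.
Ksp = (2s)^2(3s)^3 = 108s^5
s^5 = 2.1 x 10^-94 / 108, so s = 7.21 x 10^-20 M
[Sb^3+] = 2s = 1.4 × 10^-19 M

[Sb^3+] = 1.4e-19 M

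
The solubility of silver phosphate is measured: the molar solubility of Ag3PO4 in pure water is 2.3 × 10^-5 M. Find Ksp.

Ksp ≈ 7.6 x 10^-18

Ag3PO4(s) ⇌ 3 Ag^+(aq) + PO4^3-(aq)
If s mol/L of Ag3PO4 dissolves, [Ag^+] = 3s and [PO4^3-] = s.
Ksp = [Ag^+]^3[PO4^3-]
Ksp = (3s)^3s = 27s^4
Ksp = 27 × (2.3 × 10^-5)^4 = 7.6 × 10^-18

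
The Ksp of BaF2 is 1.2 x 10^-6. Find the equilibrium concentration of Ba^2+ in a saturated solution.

BaF2(s) ⇌ Ba^2+ + 2 F^-
Ksp = [Ba^2+][F^-]^2
If s mol/L of BaF2 dissolves, [Ba^2+] = s and [F^-] = 2s.
So Ksp = s × (2s)^2 = 4s^3
Solving, s = (1.2 x 10^-6/4)^(1/3) = 6.69 x 10^-3 M
[Ba^2+] = s = 6.7 × 10^-3 M

[Ba^2+] ≈ 6.7 × 10^-3 M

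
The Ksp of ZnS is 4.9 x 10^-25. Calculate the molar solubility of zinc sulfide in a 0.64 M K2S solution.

7.7e-25 M

ZnS(s) <=> Zn^2+ + S^2-
Ksp = [Zn^2+][S^2-]
Let s be the molar solubility in this solution. [Zn^2+] = s, [S^2-] = 0.64 + s ≈ 0.64 (common-ion effect: S^2- is already 0.64 M).
Ksp ≈ s × 0.64
s = 7.7 × 10^-25 M
Check: s = 7.7 × 10^-25 ≪ 0.64, so the approximation is valid.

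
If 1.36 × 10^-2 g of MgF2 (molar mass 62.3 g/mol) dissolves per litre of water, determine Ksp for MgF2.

Ksp = 4.16e-11

Molar solubility s = (1.36 x 10^-2 g/L) / (62.3 g/mol) = 2.183 × 10^-4 M.
MgF2(s) <=> Mg^2+ + 2 F^-
Let s = molar solubility. Then [Mg^2+] = s and [F^-] = 2s.
Ksp = [Mg^2+][F^-]^2
So Ksp = s × (2s)^2 = 4s^3
With s = 2.183 × 10^-4: Ksp = 4.16 x 10^-11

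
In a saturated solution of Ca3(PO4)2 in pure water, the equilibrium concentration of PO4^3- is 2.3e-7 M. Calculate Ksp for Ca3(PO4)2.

Ksp = 2.2 x 10^-33

Ca3(PO4)2(s) ⇌ 3 Ca^2+(aq) + 2 PO4^3-(aq)
Stoichiometry gives [Ca^2+] = (3/2)[PO4^3-] = 3.45 × 10^-7 M.
Ksp = [Ca^2+]^3[PO4^3-]^2
Ksp = (3.45 × 10^-7)^3 × (2.3 × 10^-7)^2 = 2.2 × 10^-33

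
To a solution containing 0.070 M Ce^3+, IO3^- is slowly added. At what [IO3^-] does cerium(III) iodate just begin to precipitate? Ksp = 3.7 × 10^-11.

[IO3^-] ≈ 8.1 × 10^-4 M

Ce(IO3)3(s) ⇌ Ce^3+ + 3 IO3^-
Ksp = [Ce^3+][IO3^-]^3
Precipitation begins when Q = Ksp. With [Ce^3+] = 0.070 M:
3.7 × 10^-11 = (0.070) × [IO3^-]^3
[IO3^-] = (3.7 × 10^-11 / 7.0 × 10^-2)^(1/3) = 8.1 × 10^-4 M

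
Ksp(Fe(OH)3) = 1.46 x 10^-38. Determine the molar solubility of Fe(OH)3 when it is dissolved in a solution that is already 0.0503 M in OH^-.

Fe(OH)3(s) ⇌ Fe^3+ + 3 OH^-
Ksp = [Fe^3+][OH^-]^3
If s mol/L dissolves here, [Fe^3+] = s, [OH^-] = 0.0503 + 3s ≈ 0.0503 (since the OH^- already present dominates).
Ksp ≈ s × (0.0503)^3
s = 1.15 × 10^-34 M
Check: 3s = 3.4 × 10^-34 ≪ 0.0503, so the approximation is valid.

1.15e-34 M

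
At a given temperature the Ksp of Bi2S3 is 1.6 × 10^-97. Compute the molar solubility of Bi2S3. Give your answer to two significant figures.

s ≈ 1.7 × 10^-20 M

Bi2S3(s) ⇌ 2 Bi^3+ + 3 S^2-
Ksp = [Bi^3+]^2[S^2-]^3
Let s = molar solubility. Then [Bi^3+] = 2s and [S^2-] = 3s.
So Ksp = (2s)^2 × (3s)^3 = 108s^5
s = (1.6 × 10^-97 / 108)^(1/5) = 1.7 × 10^-20 M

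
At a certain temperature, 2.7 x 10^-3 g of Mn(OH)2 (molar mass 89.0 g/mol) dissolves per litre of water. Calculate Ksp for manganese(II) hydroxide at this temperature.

1.1 × 10^-13

Molar solubility s = (2.7 × 10^-3 g/L) / (89.0 g/mol) = 3.03 × 10^-5 M.
Mn(OH)2(s) <=> Mn^2+(aq) + 2 OH^-(aq)
Let s = molar solubility. Then [Mn^2+] = s and [OH^-] = 2s.
Ksp = [Mn^2+][OH^-]^2
So Ksp = s × (2s)^2 = 4s^3
Ksp = 4 × (3.03 x 10^-5)^3 = 1.1 x 10^-13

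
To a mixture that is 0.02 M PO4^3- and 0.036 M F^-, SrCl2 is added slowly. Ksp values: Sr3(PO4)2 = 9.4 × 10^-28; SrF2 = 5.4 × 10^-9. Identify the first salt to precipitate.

Sr3(PO4)2

Each salt begins to precipitate when Q = Ksp, i.e. when [Sr^2+] reaches its threshold.
For Sr3(PO4)2: 9.4 × 10^-28 = (0.02)^2 × [Sr^2+]^3  ⇒  [Sr^2+] = 1.3 × 10^-8 M.
For SrF2: 5.4 × 10^-9 = (0.036)^2 × [Sr^2+]  ⇒  [Sr^2+] = 4.2 × 10^-6 M.
The salt with the lower threshold [Sr^2+] precipitates first: Sr3(PO4)2.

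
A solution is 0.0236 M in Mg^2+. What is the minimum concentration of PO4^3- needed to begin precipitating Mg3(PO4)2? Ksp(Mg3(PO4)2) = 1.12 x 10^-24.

Mg3(PO4)2(s) ⇌ 3 Mg^2+(aq) + 2 PO4^3-(aq)
Ksp = [Mg^2+]^3[PO4^3-]^2
Precipitation begins when Q = Ksp. With [Mg^2+] = 0.0236 M:
1.12 x 10^-24 = (0.0236)^3 × [PO4^3-]^2
[PO4^3-] = (1.12 x 10^-24 / 1.314 × 10^-5)^(1/2) = 2.92 × 10^-10 M

[PO4^3-] ≈ 2.92 × 10^-10 M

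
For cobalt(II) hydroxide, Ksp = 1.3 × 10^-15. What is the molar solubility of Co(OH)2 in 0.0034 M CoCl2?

Co(OH)2(s) ⇌ Co^2+(aq) + 2 OH^-(aq)
Ksp = [Co^2+][OH^-]^2
Let s be the molar solubility in this solution. [Co^2+] = 0.0034 + s ≈ 0.0034, [OH^-] = 2s (common-ion effect: Co^2+ is already 0.0034 M).
Ksp ≈ 0.0034 × (2s)^2
s = 3.1 × 10^-7 M
Check: s = 3.1 x 10^-7 ≪ 0.0034, so the approximation is valid.

3.1 × 10^-7 M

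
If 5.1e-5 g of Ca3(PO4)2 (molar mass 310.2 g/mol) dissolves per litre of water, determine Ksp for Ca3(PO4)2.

Molar solubility s = (5.1 × 10^-5 g/L) / (310.2 g/mol) = 1.64 x 10^-7 M.
Ca3(PO4)2(s) ⇌ 3 Ca^2+(aq) + 2 PO4^3-(aq)
Let s = molar solubility. Then [Ca^2+] = 3s and [PO4^3-] = 2s.
Ksp = [Ca^2+]^3[PO4^3-]^2
So Ksp = (3s)^3 × (2s)^2 = 108s^5
With s = 1.64 × 10^-7: Ksp = 1.3 x 10^-32

Ksp ≈ 1.3 x 10^-32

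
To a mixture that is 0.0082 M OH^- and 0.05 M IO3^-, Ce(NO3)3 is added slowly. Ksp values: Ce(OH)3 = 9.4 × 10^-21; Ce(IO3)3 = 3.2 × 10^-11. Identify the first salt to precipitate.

Precipitation of each salt starts when its ion product equals its Ksp.
For Ce(OH)3: 9.4 × 10^-21 = (0.0082)^3 × [Ce^3+]  ⇒  [Ce^3+] = 1.7 × 10^-14 M.
For Ce(IO3)3: 3.2 × 10^-11 = (0.05)^3 × [Ce^3+]  ⇒  [Ce^3+] = 2.6 × 10^-7 M.
The salt with the lower threshold [Ce^3+] precipitates first: Ce(OH)3.

Ce(OH)3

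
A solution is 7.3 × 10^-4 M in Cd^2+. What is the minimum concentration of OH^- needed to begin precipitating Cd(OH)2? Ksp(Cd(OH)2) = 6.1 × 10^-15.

[OH^-] = 2.9 x 10^-6 M

Cd(OH)2(s) ⇌ Cd^2+ + 2 OH^-
Ksp = [Cd^2+][OH^-]^2
Precipitation begins when Q = Ksp. With [Cd^2+] = 7.3 × 10^-4 M:
6.1 × 10^-15 = (7.3 × 10^-4) × [OH^-]^2
[OH^-] = (6.1 × 10^-15 / 7.3 × 10^-4)^(1/2) = 2.9 x 10^-6 M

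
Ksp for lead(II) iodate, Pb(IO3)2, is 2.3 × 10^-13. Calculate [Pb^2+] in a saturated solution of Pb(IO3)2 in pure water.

[Pb^2+] ≈ 3.9e-5 M

Pb(IO3)2(s) ⇌ Pb^2+(aq) + 2 IO3^-(aq)
Ksp = [Pb^2+][IO3^-]^2
If s mol/L of Pb(IO3)2 dissolves, [Pb^2+] = s and [IO3^-] = 2s.
Substituting: Ksp = s(2s)^2 = 4s^3
Solving, s = (2.3 × 10^-13/4)^(1/3) = 3.86 x 10^-5 M
[Pb^2+] = s = 3.9 × 10^-5 M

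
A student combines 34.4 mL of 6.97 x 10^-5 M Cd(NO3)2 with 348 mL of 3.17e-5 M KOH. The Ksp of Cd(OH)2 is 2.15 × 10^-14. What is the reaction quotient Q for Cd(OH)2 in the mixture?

Total volume = 34.4 + 348 = 382.4 mL.
[Cd^2+] = 6.97 x 10^-5 × (34.4/382.4) = 6.270 x 10^-6 M
[OH^-] = 3.17 × 10^-5 × (348/382.4) = 2.885 × 10^-5 M
Cd(OH)2(s) ⇌ Cd^2+(aq) + 2 OH^-(aq), so Q = [Cd^2+][OH^-]^2
Q = (6.270 x 10^-6)(2.885 × 10^-5)^2 = 5.22 × 10^-15
Q < Ksp, so no precipitate of Cd(OH)2 forms.

Q = 5.22e-15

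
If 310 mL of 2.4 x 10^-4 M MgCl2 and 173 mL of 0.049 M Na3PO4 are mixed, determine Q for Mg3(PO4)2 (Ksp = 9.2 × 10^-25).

Total volume = 310 + 173 = 483 mL.
[Mg^2+] = 2.4 x 10^-4 × (310/483) = 1.54 × 10^-4 M
[PO4^3-] = 4.9 × 10^-2 × (173/483) = 1.76 × 10^-2 M
Mg3(PO4)2(s) <=> 3 Mg^2+(aq) + 2 PO4^3-(aq), so Q = [Mg^2+]^3[PO4^3-]^2
Q = (1.54 x 10^-4)^3(1.76 × 10^-2)^2 = 1.1 x 10^-15
Q > Ksp, so Mg3(PO4)2 will precipitate.

Q = 1.1 × 10^-15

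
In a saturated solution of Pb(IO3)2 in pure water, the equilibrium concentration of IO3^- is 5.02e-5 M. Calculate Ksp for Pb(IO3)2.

6.33 x 10^-14

Pb(IO3)2(s) ⇌ Pb^2+ + 2 IO3^-
Stoichiometry gives [Pb^2+] = (1/2)[IO3^-] = 2.510 × 10^-5 M.
Ksp = [Pb^2+][IO3^-]^2
Ksp = 2.510 × 10^-5 × (5.02 x 10^-5)^2 = 6.33 x 10^-14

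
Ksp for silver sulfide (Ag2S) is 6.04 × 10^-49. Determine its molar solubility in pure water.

Ag2S(s) ⇌ 2 Ag^+(aq) + S^2-(aq)
Ksp = [Ag^+]^2[S^2-]
For each mole of Ag2S that dissolves: [Ag^+] = 2s, [S^2-] = s.
Ksp = (2s)^2s = 4s^3
Solving, s = (6.04 × 10^-49/4)^(1/3) = 5.33 × 10^-17 M

s ≈ 5.33 x 10^-17 M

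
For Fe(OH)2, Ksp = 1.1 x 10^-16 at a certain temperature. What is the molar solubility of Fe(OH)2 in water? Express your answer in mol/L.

Fe(OH)2(s) <=> Fe^2+(aq) + 2 OH^-(aq)
Ksp = [Fe^2+][OH^-]^2
Let s = molar solubility. Then [Fe^2+] = s and [OH^-] = 2s.
So Ksp = s × (2s)^2 = 4s^3
s^3 = 1.1 x 10^-16 / 4, so s = 3.0 x 10^-6 M

s = 3.0 × 10^-6 M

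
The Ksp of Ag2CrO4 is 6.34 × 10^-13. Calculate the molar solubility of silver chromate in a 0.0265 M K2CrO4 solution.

Ag2CrO4(s) ⇌ 2 Ag^+(aq) + CrO4^2-(aq)
Ksp = [Ag^+]^2[CrO4^2-]
Let s be the molar solubility in this solution. [Ag^+] = 2s, [CrO4^2-] = 0.0265 + s ≈ 0.0265 (Ksp is small, so little additional dissolves).
Ksp ≈ (2s)^2 × 0.0265
s = 2.45 x 10^-6 M
Check: s = 2.4 x 10^-6 ≪ 0.0265, so the approximation is valid.

s ≈ 2.45e-6 M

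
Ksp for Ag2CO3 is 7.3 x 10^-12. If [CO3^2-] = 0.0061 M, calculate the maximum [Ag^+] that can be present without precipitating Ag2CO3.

Ag2CO3(s) ⇌ 2 Ag^+(aq) + CO3^2-(aq)
Ksp = [Ag^+]^2[CO3^2-]
Precipitation begins when Q = Ksp. With [CO3^2-] = 0.0061 M:
7.3 x 10^-12 = (0.0061) × [Ag^+]^2
[Ag^+] = (7.3 x 10^-12 / 6.1 x 10^-3)^(1/2) = 3.5 × 10^-5 M

3.5 × 10^-5 M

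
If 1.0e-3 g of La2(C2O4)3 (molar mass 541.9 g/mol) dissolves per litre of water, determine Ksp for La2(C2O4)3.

Molar solubility s = (1.0 × 10^-3 g/L) / (541.9 g/mol) = 1.85 × 10^-6 M.
La2(C2O4)3(s) <=> 2 La^3+ + 3 C2O4^2-
Let s = molar solubility. Then [La^3+] = 2s and [C2O4^2-] = 3s.
Ksp = [La^3+]^2[C2O4^2-]^3
Substituting: Ksp = (2s)^2(3s)^3 = 108s^5
Ksp = 108 × (1.85 × 10^-6)^5 = 2.3 × 10^-27

Ksp = 2.3 × 10^-27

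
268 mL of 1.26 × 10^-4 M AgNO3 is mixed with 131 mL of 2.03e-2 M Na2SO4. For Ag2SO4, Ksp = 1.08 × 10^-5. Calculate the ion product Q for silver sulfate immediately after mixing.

Total volume = 268 + 131 = 399 mL.
[Ag^+] = 1.26 × 10^-4 × (268/399) = 8.463 × 10^-5 M
[SO4^2-] = 2.03 x 10^-2 × (131/399) = 6.665 × 10^-3 M
Ag2SO4(s) ⇌ 2 Ag^+ + SO4^2-, so Q = [Ag^+]^2[SO4^2-]
Q = (8.463 × 10^-5)^2(6.665 × 10^-3) = 4.77 × 10^-11
Q < Ksp, so no precipitate of Ag2SO4 forms.

4.77e-11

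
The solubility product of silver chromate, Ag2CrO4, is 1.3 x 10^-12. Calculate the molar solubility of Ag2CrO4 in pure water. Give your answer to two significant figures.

s ≈ 6.9 × 10^-5 M

Ag2CrO4(s) ⇌ 2 Ag^+ + CrO4^2-
Ksp = [Ag^+]^2[CrO4^2-]
If s mol/L of Ag2CrO4 dissolves, [Ag^+] = 2s and [CrO4^2-] = s.
So Ksp = (2s)^2 × s = 4s^3
s^3 = 1.3 x 10^-12 / 4, so s = 6.9 × 10^-5 M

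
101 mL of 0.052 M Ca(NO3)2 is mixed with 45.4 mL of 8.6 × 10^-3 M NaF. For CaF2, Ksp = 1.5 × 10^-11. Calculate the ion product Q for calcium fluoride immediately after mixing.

Q = 2.6 × 10^-7

Total volume = 101 + 45.4 = 146.4 mL.
[Ca^2+] = 5.2 × 10^-2 × (101/146.4) = 3.59 × 10^-2 M
[F^-] = 8.6 × 10^-3 × (45.4/146.4) = 2.67 × 10^-3 M
CaF2(s) ⇌ Ca^2+ + 2 F^-, so Q = [Ca^2+][F^-]^2
Q = (3.59 × 10^-2)(2.67 × 10^-3)^2 = 2.6 × 10^-7
Q > Ksp, so CaF2 will precipitate.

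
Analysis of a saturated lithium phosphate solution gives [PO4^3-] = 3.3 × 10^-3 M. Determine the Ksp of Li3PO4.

Li3PO4(s) <=> 3 Li^+(aq) + PO4^3-(aq)
Stoichiometry gives [Li^+] = (3/1)[PO4^3-] = 9.90 x 10^-3 M.
Ksp = [Li^+]^3[PO4^3-]
Ksp = (9.90 × 10^-3)^3 × 3.3 x 10^-3 = 3.2 × 10^-9

Ksp ≈ 3.2 x 10^-9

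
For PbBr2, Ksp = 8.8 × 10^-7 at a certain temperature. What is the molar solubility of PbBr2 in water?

s ≈ 6.0 × 10^-3 M

PbBr2(s) ⇌ Pb^2+ + 2 Br^-
Ksp = [Pb^2+][Br^-]^2
For each mole of PbBr2 that dissolves: [Pb^2+] = s, [Br^-] = 2s.
So Ksp = s × (2s)^2 = 4s^3
s^3 = 8.8 × 10^-7 / 4, so s = 6.0 x 10^-3 M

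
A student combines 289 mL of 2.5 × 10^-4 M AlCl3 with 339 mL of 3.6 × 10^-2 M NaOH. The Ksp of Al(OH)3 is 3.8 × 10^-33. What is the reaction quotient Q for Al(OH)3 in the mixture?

Q = 8.4e-10

Total volume = 289 + 339 = 628 mL.
[Al^3+] = 2.5 x 10^-4 × (289/628) = 1.15 x 10^-4 M
[OH^-] = 3.6 x 10^-2 × (339/628) = 1.94 × 10^-2 M
Al(OH)3(s) ⇌ Al^3+ + 3 OH^-, so Q = [Al^3+][OH^-]^3
Q = (1.15 × 10^-4)(1.94 x 10^-2)^3 = 8.4 × 10^-10
Q > Ksp, so Al(OH)3 will precipitate.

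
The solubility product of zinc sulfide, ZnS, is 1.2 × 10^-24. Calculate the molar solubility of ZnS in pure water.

ZnS(s) <=> Zn^2+(aq) + S^2-(aq)
Ksp = [Zn^2+][S^2-]
For each mole of ZnS that dissolves: [Zn^2+] = s, [S^2-] = s.
Ksp = (s)(s) = s^2
s = (1.2 × 10^-24)^(1/2) = 1.1 x 10^-12 M

1.1 × 10^-12 M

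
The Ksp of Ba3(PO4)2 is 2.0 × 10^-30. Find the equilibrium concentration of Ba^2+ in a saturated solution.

[Ba^2+] = 1.4e-6 M

Ba3(PO4)2(s) ⇌ 3 Ba^2+(aq) + 2 PO4^3-(aq)
Ksp = [Ba^2+]^3[PO4^3-]^2
For each mole of Ba3(PO4)2 that dissolves: [Ba^2+] = 3s, [PO4^3-] = 2s.
Substituting: Ksp = (3s)^3(2s)^2 = 108s^5
s^5 = 2.0 × 10^-30 / 108, so s = 4.50 × 10^-7 M
[Ba^2+] = 3s = 1.4 × 10^-6 M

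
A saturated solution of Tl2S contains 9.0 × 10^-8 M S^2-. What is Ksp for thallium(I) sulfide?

Tl2S(s) ⇌ 2 Tl^+ + S^2-
Stoichiometry gives [Tl^+] = (2/1)[S^2-] = 1.80 × 10^-7 M.
Ksp = [Tl^+]^2[S^2-]
Ksp = (1.80 × 10^-7)^2 × 9.0 x 10^-8 = 2.9 × 10^-21

2.9 × 10^-21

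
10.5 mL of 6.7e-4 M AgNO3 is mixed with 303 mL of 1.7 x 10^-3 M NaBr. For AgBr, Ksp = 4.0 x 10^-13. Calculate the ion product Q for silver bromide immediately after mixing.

Total volume = 10.5 + 303 = 313.5 mL.
[Ag^+] = 6.7 × 10^-4 × (10.5/313.5) = 2.24 × 10^-5 M
[Br^-] = 1.7 x 10^-3 × (303/313.5) = 1.64 × 10^-3 M
AgBr(s) <=> Ag^+(aq) + Br^-(aq), so Q = [Ag^+][Br^-]
Q = (2.24 × 10^-5)(1.64 × 10^-3) = 3.7 x 10^-8
Q > Ksp, so AgBr will precipitate.

Q ≈ 3.7 x 10^-8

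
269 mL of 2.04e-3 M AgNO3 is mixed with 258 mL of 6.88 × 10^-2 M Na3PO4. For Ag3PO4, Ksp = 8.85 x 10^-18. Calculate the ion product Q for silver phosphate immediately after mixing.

Total volume = 269 + 258 = 527 mL.
[Ag^+] = 2.04 × 10^-3 × (269/527) = 1.041 × 10^-3 M
[PO4^3-] = 6.88 × 10^-2 × (258/527) = 3.368 x 10^-2 M
Ag3PO4(s) ⇌ 3 Ag^+(aq) + PO4^3-(aq), so Q = [Ag^+]^3[PO4^3-]
Q = (1.041 × 10^-3)^3(3.368 x 10^-2) = 3.80 x 10^-11
Q > Ksp, so Ag3PO4 will precipitate.

3.80 × 10^-11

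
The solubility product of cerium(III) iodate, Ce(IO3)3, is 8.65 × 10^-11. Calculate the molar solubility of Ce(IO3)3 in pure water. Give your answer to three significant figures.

1.34 x 10^-3 M

Ce(IO3)3(s) <=> Ce^3+ + 3 IO3^-
Ksp = [Ce^3+][IO3^-]^3
If s mol/L of Ce(IO3)3 dissolves, [Ce^3+] = s and [IO3^-] = 3s.
Ksp = s(3s)^3 = 27s^4
s = (8.65 × 10^-11 / 27)^(1/4) = 1.34 × 10^-3 M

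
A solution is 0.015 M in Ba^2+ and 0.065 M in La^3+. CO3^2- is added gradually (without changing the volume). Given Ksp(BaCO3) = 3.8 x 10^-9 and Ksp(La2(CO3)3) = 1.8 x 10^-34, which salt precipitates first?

La2(CO3)3

Each salt begins to precipitate when Q = Ksp, i.e. when [CO3^2-] reaches its threshold.
For BaCO3: 3.8 x 10^-9 = 0.015 × [CO3^2-]  ⇒  [CO3^2-] = 2.5 × 10^-7 M.
For La2(CO3)3: 1.8 x 10^-34 = (0.065)^2 × [CO3^2-]^3  ⇒  [CO3^2-] = 3.5 × 10^-11 M.
The salt with the lower threshold [CO3^2-] precipitates first: La2(CO3)3.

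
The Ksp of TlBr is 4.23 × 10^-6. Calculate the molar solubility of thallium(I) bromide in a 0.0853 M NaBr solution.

s ≈ 4.96 x 10^-5 M

TlBr(s) <=> Tl^+(aq) + Br^-(aq)
Ksp = [Tl^+][Br^-]
Let s = moles of TlBr that dissolve per litre. [Tl^+] = s, [Br^-] = 0.0853 + s ≈ 0.0853 (Ksp is small, so little additional dissolves).
Ksp ≈ s × 0.0853
s = 4.96 × 10^-5 M
Check: s = 5.0 x 10^-5 ≪ 0.0853, so the approximation is valid.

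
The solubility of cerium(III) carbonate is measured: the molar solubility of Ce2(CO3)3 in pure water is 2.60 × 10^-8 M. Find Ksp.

Ce2(CO3)3(s) <=> 2 Ce^3+ + 3 CO3^2-
If s mol/L of Ce2(CO3)3 dissolves, [Ce^3+] = 2s and [CO3^2-] = 3s.
Ksp = [Ce^3+]^2[CO3^2-]^3
So Ksp = (2s)^2 × (3s)^3 = 108s^5
Ksp = 108 × (2.60 × 10^-8)^5 = 1.28 x 10^-36

Ksp = 1.28 × 10^-36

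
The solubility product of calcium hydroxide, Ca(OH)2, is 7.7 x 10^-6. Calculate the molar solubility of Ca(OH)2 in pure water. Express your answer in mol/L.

Ca(OH)2(s) <=> Ca^2+(aq) + 2 OH^-(aq)
Ksp = [Ca^2+][OH^-]^2
With molar solubility s: [Ca^2+] = s, [OH^-] = 2s.
Substituting: Ksp = s(2s)^2 = 4s^3
s = (7.7 x 10^-6 / 4)^(1/3) = 1.2 × 10^-2 M

0.012 M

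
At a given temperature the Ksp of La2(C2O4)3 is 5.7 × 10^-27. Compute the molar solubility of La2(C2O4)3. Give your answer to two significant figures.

La2(C2O4)3(s) ⇌ 2 La^3+ + 3 C2O4^2-
Ksp = [La^3+]^2[C2O4^2-]^3
Let s = molar solubility. Then [La^3+] = 2s and [C2O4^2-] = 3s.
So Ksp = (2s)^2 × (3s)^3 = 108s^5
s = (5.7 × 10^-27 / 108)^(1/5) = 2.2 x 10^-6 M

s = 2.2 x 10^-6 M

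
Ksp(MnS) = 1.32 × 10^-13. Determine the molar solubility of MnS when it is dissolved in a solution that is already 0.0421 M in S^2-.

MnS(s) ⇌ Mn^2+ + S^2-
Ksp = [Mn^2+][S^2-]
Let s be the molar solubility in this solution. [Mn^2+] = s, [S^2-] = 0.0421 + s ≈ 0.0421 (common-ion effect: S^2- is already 0.0421 M).
Ksp ≈ s × 0.0421
s = 3.14 x 10^-12 M
Check: s = 3.1 × 10^-12 ≪ 0.0421, so the approximation is valid.

s ≈ 3.14e-12 M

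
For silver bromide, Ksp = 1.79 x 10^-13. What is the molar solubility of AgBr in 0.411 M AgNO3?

4.36 × 10^-13 M

AgBr(s) ⇌ Ag^+(aq) + Br^-(aq)
Ksp = [Ag^+][Br^-]
If s mol/L dissolves here, [Ag^+] = 0.411 + s ≈ 0.411, [Br^-] = s (Ksp is small, so little additional dissolves).
Ksp ≈ 0.411 × s
s = 4.36 × 10^-13 M
Check: s = 4.4 × 10^-13 ≪ 0.411, so the approximation is valid.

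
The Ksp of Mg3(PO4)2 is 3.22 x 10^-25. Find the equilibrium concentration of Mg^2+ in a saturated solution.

Mg3(PO4)2(s) <=> 3 Mg^2+ + 2 PO4^3-
Ksp = [Mg^2+]^3[PO4^3-]^2
Let s = molar solubility. Then [Mg^2+] = 3s and [PO4^3-] = 2s.
Substituting: Ksp = (3s)^3(2s)^2 = 108s^5
s^5 = 3.22 x 10^-25 / 108, so s = 4.953 x 10^-6 M
[Mg^2+] = 3s = 1.49 × 10^-5 M

[Mg^2+] ≈ 1.49 × 10^-5 M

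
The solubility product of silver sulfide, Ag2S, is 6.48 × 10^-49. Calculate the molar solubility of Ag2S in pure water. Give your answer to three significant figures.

s = 5.45 × 10^-17 M

Ag2S(s) ⇌ 2 Ag^+ + S^2-
Ksp = [Ag^+]^2[S^2-]
With molar solubility s: [Ag^+] = 2s, [S^2-] = s.
Substituting: Ksp = (2s)^2s = 4s^3
s = (6.48 × 10^-49 / 4)^(1/3) = 5.45 × 10^-17 M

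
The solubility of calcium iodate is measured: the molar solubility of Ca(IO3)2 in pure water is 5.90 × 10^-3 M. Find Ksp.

Ca(IO3)2(s) <=> Ca^2+(aq) + 2 IO3^-(aq)
With molar solubility s: [Ca^2+] = s, [IO3^-] = 2s.
Ksp = [Ca^2+][IO3^-]^2
Ksp = s(2s)^2 = 4s^3
With s = 5.90 × 10^-3: Ksp = 8.22 × 10^-7

Ksp ≈ 8.22e-7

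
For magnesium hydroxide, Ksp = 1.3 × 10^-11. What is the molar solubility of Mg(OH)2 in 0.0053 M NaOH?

s = 4.6e-7 M

Mg(OH)2(s) <=> Mg^2+(aq) + 2 OH^-(aq)
Ksp = [Mg^2+][OH^-]^2
Let s = moles of Mg(OH)2 that dissolve per litre. [Mg^2+] = s, [OH^-] = 0.0053 + 2s ≈ 0.0053 (common-ion effect: OH^- is already 0.0053 M).
Ksp ≈ s × (0.0053)^2
s = 4.6 × 10^-7 M
Check: 2s = 9.3 x 10^-7 ≪ 0.0053, so the approximation is valid.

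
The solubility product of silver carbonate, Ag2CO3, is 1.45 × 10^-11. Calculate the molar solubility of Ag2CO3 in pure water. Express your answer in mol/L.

Ag2CO3(s) ⇌ 2 Ag^+ + CO3^2-
Ksp = [Ag^+]^2[CO3^2-]
With molar solubility s: [Ag^+] = 2s, [CO3^2-] = s.
Substituting: Ksp = (2s)^2s = 4s^3
s = (1.45 × 10^-11 / 4)^(1/3) = 1.54 × 10^-4 M

s = 1.54 × 10^-4 M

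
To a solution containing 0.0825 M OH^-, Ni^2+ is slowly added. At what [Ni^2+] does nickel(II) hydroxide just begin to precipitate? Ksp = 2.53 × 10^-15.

3.72 x 10^-13 M

Ni(OH)2(s) ⇌ Ni^2+ + 2 OH^-
Ksp = [Ni^2+][OH^-]^2
Precipitation begins when Q = Ksp. With [OH^-] = 0.0825 M:
2.53 × 10^-15 = (0.0825)^2 × [Ni^2+]
[Ni^2+] = (2.53 × 10^-15 / 6.806 × 10^-3) = 3.72 × 10^-13 M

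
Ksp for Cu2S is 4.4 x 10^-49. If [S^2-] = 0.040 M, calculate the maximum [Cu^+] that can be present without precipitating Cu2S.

3.3e-24 M

Cu2S(s) <=> 2 Cu^+(aq) + S^2-(aq)
Ksp = [Cu^+]^2[S^2-]
Precipitation begins when Q = Ksp. With [S^2-] = 0.040 M:
4.4 x 10^-49 = (0.040) × [Cu^+]^2
[Cu^+] = (4.4 x 10^-49 / 4.0 x 10^-2)^(1/2) = 3.3 × 10^-24 M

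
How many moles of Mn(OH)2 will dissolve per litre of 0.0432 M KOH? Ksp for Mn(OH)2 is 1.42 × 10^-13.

Mn(OH)2(s) <=> Mn^2+(aq) + 2 OH^-(aq)
Ksp = [Mn^2+][OH^-]^2
Let s be the molar solubility in this solution. [Mn^2+] = s, [OH^-] = 0.0432 + 2s ≈ 0.0432 (Ksp is small, so little additional dissolves).
Ksp ≈ s × (0.0432)^2
s = 7.61 × 10^-11 M
Check: 2s = 1.5 × 10^-10 ≪ 0.0432, so the approximation is valid.

7.61e-11 M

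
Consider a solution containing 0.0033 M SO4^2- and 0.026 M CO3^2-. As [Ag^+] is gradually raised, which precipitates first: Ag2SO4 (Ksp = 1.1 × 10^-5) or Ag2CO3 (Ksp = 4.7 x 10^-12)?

Ag2CO3

Precipitation of each salt starts when its ion product equals its Ksp.
For Ag2SO4: 1.1 × 10^-5 = 0.0033 × [Ag^+]^2  ⇒  [Ag^+] = 5.8 x 10^-2 M.
For Ag2CO3: 4.7 x 10^-12 = 0.026 × [Ag^+]^2  ⇒  [Ag^+] = 1.3 × 10^-5 M.
The salt with the lower threshold [Ag^+] precipitates first: Ag2CO3.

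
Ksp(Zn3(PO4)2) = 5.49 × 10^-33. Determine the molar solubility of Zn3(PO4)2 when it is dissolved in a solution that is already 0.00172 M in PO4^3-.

s ≈ 4.10e-10 M

Zn3(PO4)2(s) ⇌ 3 Zn^2+(aq) + 2 PO4^3-(aq)
Ksp = [Zn^2+]^3[PO4^3-]^2
If s mol/L dissolves here, [Zn^2+] = 3s, [PO4^3-] = 0.00172 + 2s ≈ 0.00172 (since the PO4^3- already present dominates).
Ksp ≈ (3s)^3 × (0.00172)^2
s = 4.10 × 10^-10 M
Check: 2s = 8.2 × 10^-10 ≪ 0.00172, so the approximation is valid.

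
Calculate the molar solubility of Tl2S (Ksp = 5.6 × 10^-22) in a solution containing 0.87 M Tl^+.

s ≈ 7.4 × 10^-22 M

Tl2S(s) ⇌ 2 Tl^+ + S^2-
Ksp = [Tl^+]^2[S^2-]
Let s = moles of Tl2S that dissolve per litre. [Tl^+] = 0.87 + 2s ≈ 0.87, [S^2-] = s (Ksp is small, so little additional dissolves).
Ksp ≈ (0.87)^2 × s
s = 7.4 × 10^-22 M
Check: 2s = 1.5 x 10^-21 ≪ 0.87, so the approximation is valid.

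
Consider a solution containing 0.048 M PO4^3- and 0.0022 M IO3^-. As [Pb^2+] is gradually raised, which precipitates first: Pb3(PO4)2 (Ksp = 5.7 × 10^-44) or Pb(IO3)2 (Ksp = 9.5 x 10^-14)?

Pb3(PO4)2

Precipitation of each salt starts when its ion product equals its Ksp.
For Pb3(PO4)2: 5.7 × 10^-44 = (0.048)^2 × [Pb^2+]^3  ⇒  [Pb^2+] = 2.9 × 10^-14 M.
For Pb(IO3)2: 9.5 x 10^-14 = (0.0022)^2 × [Pb^2+]  ⇒  [Pb^2+] = 2.0 × 10^-8 M.
The salt with the lower threshold [Pb^2+] precipitates first: Pb3(PO4)2.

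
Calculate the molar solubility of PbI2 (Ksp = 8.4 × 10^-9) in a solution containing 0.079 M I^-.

PbI2(s) ⇌ Pb^2+ + 2 I^-
Ksp = [Pb^2+][I^-]^2
If s mol/L dissolves here, [Pb^2+] = s, [I^-] = 0.079 + 2s ≈ 0.079 (since the I^- already present dominates).
Ksp ≈ s × (0.079)^2
s = 1.3 × 10^-6 M
Check: 2s = 2.7 x 10^-6 ≪ 0.079, so the approximation is valid.

s = 1.3 x 10^-6 M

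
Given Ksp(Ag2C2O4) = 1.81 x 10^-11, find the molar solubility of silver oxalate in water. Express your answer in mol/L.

Ag2C2O4(s) ⇌ 2 Ag^+ + C2O4^2-
Ksp = [Ag^+]^2[C2O4^2-]
If s mol/L of Ag2C2O4 dissolves, [Ag^+] = 2s and [C2O4^2-] = s.
Ksp = (2s)^2s = 4s^3
s^3 = 1.81 x 10^-11 / 4, so s = 1.65 x 10^-4 M

s ≈ 1.65 × 10^-4 M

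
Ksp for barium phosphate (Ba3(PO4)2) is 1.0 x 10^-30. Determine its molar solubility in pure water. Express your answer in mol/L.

s ≈ 3.9e-7 M

Ba3(PO4)2(s) <=> 3 Ba^2+(aq) + 2 PO4^3-(aq)
Ksp = [Ba^2+]^3[PO4^3-]^2
If s mol/L of Ba3(PO4)2 dissolves, [Ba^2+] = 3s and [PO4^3-] = 2s.
Ksp = (3s)^3(2s)^2 = 108s^5
s^5 = 1.0 x 10^-30 / 108, so s = 3.9 x 10^-7 M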